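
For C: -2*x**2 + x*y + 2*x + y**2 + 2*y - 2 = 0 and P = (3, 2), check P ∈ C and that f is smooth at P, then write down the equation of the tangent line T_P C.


Tangent line at P: -8*x + 9*y + 6 = 0.

Step 1: f(3, 2) = 0, so P lies on C.
Step 2: partial derivatives
  f_x(x, y) = -4*x + y + 2, f_y(x, y) = x + 2*y + 2.
  f_x(P) = -8, f_y(P) = 9 (gradient nonzero, so P is smooth).
Step 3: tangent line at P: -8·(x − 3) + 9·(y − 2) = 0.
Expanding: -8*x + 9*y + 6 = 0.


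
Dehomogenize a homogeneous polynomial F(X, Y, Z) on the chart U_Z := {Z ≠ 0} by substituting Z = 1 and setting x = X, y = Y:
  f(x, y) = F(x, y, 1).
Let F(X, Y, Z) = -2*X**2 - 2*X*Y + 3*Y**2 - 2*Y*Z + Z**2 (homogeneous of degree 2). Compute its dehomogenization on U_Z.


f(x, y) = -2*x**2 - 2*x*y + 3*y**2 - 2*y + 1

On U_Z we set Z = 1. Each monomial c·X^i·Y^j·Z^k in F becomes c·x^i·y^j·1^k = c·x^i·y^j.
Substituting Z = 1: F(X, Y, 1) = -2*x**2 - 2*x*y + 3*y**2 - 2*y + 1.
Note: deg(f) ≤ deg(F) = 2; strict inequality happens when F is divisible by Z (lost terms).


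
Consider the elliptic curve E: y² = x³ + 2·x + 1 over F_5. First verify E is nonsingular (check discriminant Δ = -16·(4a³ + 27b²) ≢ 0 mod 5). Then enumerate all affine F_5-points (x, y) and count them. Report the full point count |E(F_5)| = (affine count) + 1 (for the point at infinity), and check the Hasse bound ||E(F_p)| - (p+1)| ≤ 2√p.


Affine points = {(0, 1), (0, 4), (1, 2), (1, 3), (3, 2), (3, 3)}; affine count = 6; |E(F_5)| = 7.

Discriminant check: Δ ∝ 4a³ + 27b² = 4·2³ + 27·1² = 4·8 + 27·1 ≡ 4 (mod 5). Nonzero ⇒ E is nonsingular.
For each x ∈ F_5, compute rhs = x³ + 2·x + 1 mod 5, then count y ∈ F_5 with y² ≡ rhs.
  x = 0: rhs = 1, matching y values: 1, 4 (2 points).
  x = 1: rhs = 4, matching y values: 2, 3 (2 points).
  x = 2: rhs = 3, matching y values: none (0 points).
  x = 3: rhs = 4, matching y values: 2, 3 (2 points).
  x = 4: rhs = 3, matching y values: none (0 points).
Total affine count: 6.
Full point count |E(F_5)| = 6 + 1 = 7.
Hasse bound: |7 − (5+1)| = |1| = 1 ≤ 2√5 ≈ 4.4721 ✓.


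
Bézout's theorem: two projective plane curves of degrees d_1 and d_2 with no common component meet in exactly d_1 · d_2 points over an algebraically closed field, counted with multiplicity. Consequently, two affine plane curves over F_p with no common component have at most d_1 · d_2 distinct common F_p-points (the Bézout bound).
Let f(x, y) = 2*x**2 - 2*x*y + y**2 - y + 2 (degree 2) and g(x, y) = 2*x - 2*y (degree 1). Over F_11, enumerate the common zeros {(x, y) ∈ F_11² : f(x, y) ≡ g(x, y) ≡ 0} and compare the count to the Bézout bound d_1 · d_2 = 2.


Common zeros: {(5, 5), (7, 7)}; count = 2; Bézout bound = 2.

deg(f) = 2, deg(g) = 1, so Bézout bound = 2.
Scan x ∈ F_11. For each x, list the y ∈ F_11 with f(x, y) ≡ 0 and those with g(x, y) ≡ 0 (mod 11); the common zeros in that column are the intersection.
  x = 0: f ≡ 0 at y ∈ {5, 7}; g ≡ 0 at y ∈ {0}; common: ∅.
  x = 1: f ≡ 0 at y ∈ {6, 8}; g ≡ 0 at y ∈ {1}; common: ∅.
  x = 2: f ≡ 0 at y ∈ ∅; g ≡ 0 at y ∈ {2}; common: ∅.
  x = 3: f ≡ 0 at y ∈ ∅; g ≡ 0 at y ∈ {3}; common: ∅.
  x = 4: f ≡ 0 at y ∈ {10}; g ≡ 0 at y ∈ {4}; common: ∅.
  x = 5: f ≡ 0 at y ∈ {5, 6}; g ≡ 0 at y ∈ {5}; common: {5}.
  x = 6: f ≡ 0 at y ∈ {3, 10}; g ≡ 0 at y ∈ {6}; common: ∅.
  x = 7: f ≡ 0 at y ∈ {7, 8}; g ≡ 0 at y ∈ {7}; common: {7}.
  x = 8: f ≡ 0 at y ∈ {3}; g ≡ 0 at y ∈ {8}; common: ∅.
  x = 9: f ≡ 0 at y ∈ ∅; g ≡ 0 at y ∈ {9}; common: ∅.
  x = 10: f ≡ 0 at y ∈ ∅; g ≡ 0 at y ∈ {10}; common: ∅.
Collecting: common zeros = {(5, 5), (7, 7)}, so the count is 2.
Comparison with the Bézout bound: 2 ≤ 2 = deg(f)·deg(g), as expected for curves with no common component (the bound is attained).


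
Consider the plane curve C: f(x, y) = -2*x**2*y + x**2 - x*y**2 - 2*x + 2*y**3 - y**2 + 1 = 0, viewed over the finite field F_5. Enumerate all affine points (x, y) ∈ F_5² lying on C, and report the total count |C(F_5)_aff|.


Affine F_5-points: {(1, 0), (1, 3)}; count = 2.

For each of the 25 pairs (x, y) ∈ F_5², evaluate f(x, y) mod 5. Record the zeros.
  x = 0: [0↦1, 1↦2, 2↦3, 3↦1, 4↦3]  zeros at y ∈ ∅
  x = 1: [0↦0, 1↦3, 2↦4, 3↦0, 4↦3]  zeros at y ∈ {0, 3}
  x = 2: [0↦1, 1↦2, 2↦4, 3↦4, 4↦4]  zeros at y ∈ ∅
  x = 3: [0↦4, 1↦4, 2↦3, 3↦3, 4↦1]  zeros at y ∈ ∅
  x = 4: [0↦4, 1↦4, 2↦1, 3↦2, 4↦4]  zeros at y ∈ ∅
Collecting zeros: affine points = {(1, 0), (1, 3)}.
Total count |C(F_5)_aff| = 2.


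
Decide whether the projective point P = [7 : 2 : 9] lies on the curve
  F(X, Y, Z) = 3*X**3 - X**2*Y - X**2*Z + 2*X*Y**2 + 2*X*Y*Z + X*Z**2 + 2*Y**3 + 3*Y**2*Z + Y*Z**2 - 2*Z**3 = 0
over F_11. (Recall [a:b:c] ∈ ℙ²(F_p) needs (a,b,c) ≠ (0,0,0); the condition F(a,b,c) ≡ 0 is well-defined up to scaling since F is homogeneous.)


F(7,2,9) ≡ 6 (mod 11); P is NOT on the curve.

Evaluate F(7, 2, 9) term-by-term (mod 11).
  3*X**3 ↦ 3·343·1·1 = 1029
  -X**2*Y ↦ -1·49·2·1 = -98
  -X**2*Z ↦ -1·49·1·9 = -441
  2*X*Y**2 ↦ 2·7·4·1 = 56
  2*X*Y*Z ↦ 2·7·2·9 = 252
  X*Z**2 ↦ 1·7·1·81 = 567
  2*Y**3 ↦ 2·1·8·1 = 16
  3*Y**2*Z ↦ 3·1·4·9 = 108
  Y*Z**2 ↦ 1·1·2·81 = 162
  -2*Z**3 ↦ -2·1·1·729 = -1458
Sum: F(7, 2, 9) = (1029) + (-98) + (-441) + (56) + (252) + (567) + (16) + (108) + (162) + (-1458) = 193.
Reducing mod 11: 193 ≡ 6 (mod 11).
Since F(a, b, c) ≡ 6 ≠ 0 (mod 11), P does NOT lie on the curve.


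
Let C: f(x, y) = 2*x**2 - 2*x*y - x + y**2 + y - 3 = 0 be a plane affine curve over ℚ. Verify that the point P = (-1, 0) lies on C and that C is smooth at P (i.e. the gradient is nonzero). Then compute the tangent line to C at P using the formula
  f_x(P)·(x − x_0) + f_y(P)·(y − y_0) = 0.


Tangent line at P: -5*x + 3*y - 5 = 0.

Step 1: f(-1, 0) = 0, so P lies on C.
Step 2: partial derivatives
  f_x(x, y) = 4*x - 2*y - 1, f_y(x, y) = -2*x + 2*y + 1.
  f_x(P) = -5, f_y(P) = 3 (gradient nonzero, so P is smooth).
Step 3: tangent line at P: -5·(x − -1) + 3·(y − 0) = 0.
Expanding: -5*x + 3*y - 5 = 0.


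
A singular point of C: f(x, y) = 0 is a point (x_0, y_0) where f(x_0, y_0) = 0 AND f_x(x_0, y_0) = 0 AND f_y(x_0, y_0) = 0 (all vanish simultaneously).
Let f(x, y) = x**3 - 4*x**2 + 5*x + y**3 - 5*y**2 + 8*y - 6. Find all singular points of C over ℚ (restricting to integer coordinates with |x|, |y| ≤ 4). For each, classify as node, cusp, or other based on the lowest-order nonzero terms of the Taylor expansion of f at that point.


Singular points: {(1, 2)}; classification: node.

Compute partial derivatives:
  f_x = 3*x**2 - 8*x + 5.
  f_y = 3*y**2 - 10*y + 8.
Scan x_0 ∈ {−4, ..., 4}. For each x_0, f_y(x_0, y) is a polynomial in y; find its integer roots y ∈ {−4, ..., 4}, then test f_x and f at those candidates.
  x = -4: f_y(-4, y) = 3*y**2 - 10*y + 8; vanishes at y ∈ {2}. (-4, 2): f_x = 85 ≠ 0.
  x = -3: f_y(-3, y) = 3*y**2 - 10*y + 8; vanishes at y ∈ {2}. (-3, 2): f_x = 56 ≠ 0.
  x = -2: f_y(-2, y) = 3*y**2 - 10*y + 8; vanishes at y ∈ {2}. (-2, 2): f_x = 33 ≠ 0.
  x = -1: f_y(-1, y) = 3*y**2 - 10*y + 8; vanishes at y ∈ {2}. (-1, 2): f_x = 16 ≠ 0.
  x = 0: f_y(0, y) = 3*y**2 - 10*y + 8; vanishes at y ∈ {2}. (0, 2): f_x = 5 ≠ 0.
  x = 1: f_y(1, y) = 3*y**2 - 10*y + 8; vanishes at y ∈ {2}. (1, 2): f_x = 0, f = 0 — SINGULAR.
  x = 2: f_y(2, y) = 3*y**2 - 10*y + 8; vanishes at y ∈ {2}. (2, 2): f_x = 1 ≠ 0.
  x = 3: f_y(3, y) = 3*y**2 - 10*y + 8; vanishes at y ∈ {2}. (3, 2): f_x = 8 ≠ 0.
  x = 4: f_y(4, y) = 3*y**2 - 10*y + 8; vanishes at y ∈ {2}. (4, 2): f_x = 21 ≠ 0.
Only singular point on the grid: (1, 2).
Classify: substitute x = 1 + u, y = 2 + v and expand: f = u**3 - u**2 + v**3 + v**2.
No constant or linear terms (consistent with a singular point). Quadratic part: -u**2 + v**2. Cubic part: u**3 + v**3.
The quadratic part v**2 - u**2 = (v − u)(v + u) splits into two distinct linear factors, so there are two distinct tangent lines y − 2 = ±(x − 1) — this is a node (ordinary double point).
Classification: node.


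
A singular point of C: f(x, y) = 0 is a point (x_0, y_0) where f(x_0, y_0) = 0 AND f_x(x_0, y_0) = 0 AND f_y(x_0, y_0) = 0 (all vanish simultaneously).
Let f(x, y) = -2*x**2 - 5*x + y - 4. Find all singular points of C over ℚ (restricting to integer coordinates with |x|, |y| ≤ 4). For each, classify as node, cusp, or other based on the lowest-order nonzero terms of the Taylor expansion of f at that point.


No singular points in the scanned grid; C is smooth there.

Compute partial derivatives:
  f_x = -4*x - 5.
  f_y = 1.
f_y = 1 is a nonzero constant, so f_y never vanishes: no point (x, y) can satisfy f = f_x = f_y = 0. In particular no (x, y) ∈ {−4, ..., 4}² is singular; the curve is smooth.


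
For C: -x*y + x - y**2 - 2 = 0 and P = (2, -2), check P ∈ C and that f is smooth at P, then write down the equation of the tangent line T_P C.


Tangent line at P: 3*x + 2*y - 2 = 0.

Step 1: f(2, -2) = 0, so P lies on C.
Step 2: partial derivatives
  f_x(x, y) = 1 - y, f_y(x, y) = -x - 2*y.
  f_x(P) = 3, f_y(P) = 2 (gradient nonzero, so P is smooth).
Step 3: tangent line at P: 3·(x − 2) + 2·(y − -2) = 0.
Expanding: 3*x + 2*y - 2 = 0.


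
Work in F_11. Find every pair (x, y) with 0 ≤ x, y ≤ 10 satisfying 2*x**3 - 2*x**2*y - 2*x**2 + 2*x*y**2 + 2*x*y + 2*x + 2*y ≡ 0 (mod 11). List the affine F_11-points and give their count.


Affine F_11-points: {(0, 0), (3, 3), (3, 6), (4, 3), (4, 8), (8, 3), (8, 8), (9, 4), (9, 10), (10, 5)}; count = 10.

For each of the 121 pairs (x, y) ∈ F_11², evaluate f(x, y) mod 11. Record the zeros.
  x = 0: [0↦0, 1↦2, 2↦4, 3↦6, 4↦8, 5↦10, 6↦1, 7↦3, 8↦5, 9↦7, 10↦9]  zeros at y ∈ {0}
  x = 1: [0↦2, 1↦6, 2↦3, 3↦4, 4↦9, 5↦7, 6↦9, 7↦4, 8↦3, 9↦6, 10↦2]  zeros at y ∈ ∅
  x = 2: [0↦1, 1↦3, 2↦2, 3↦9, 4↦2, 5↦3, 6↦1, 7↦7, 8↦10, 9↦10, 10↦7]  zeros at y ∈ ∅
  x = 3: [0↦9, 1↦5, 2↦2, 3↦0, 4↦10, 5↦10, 6↦0, 7↦2, 8↦5, 9↦9, 10↦3]  zeros at y ∈ {3, 6}
  x = 4: [0↦5, 1↦2, 2↦4, 3↦0, 4↦1, 5↦7, 6↦7, 7↦1, 8↦0, 9↦4, 10↦2]  zeros at y ∈ {3, 8}
  x = 5: [0↦1, 1↦6, 2↦9, 3↦10, 4↦9, 5↦6, 6↦1, 7↦5, 8↦7, 9↦7, 10↦5]  zeros at y ∈ ∅
  x = 6: [0↦9, 1↦7, 2↦7, 3↦9, 4↦2, 5↦8, 6↦5, 7↦4, 8↦5, 9↦8, 10↦2]  zeros at y ∈ ∅
  x = 7: [0↦8, 1↦6, 2↦10, 3↦9, 4↦3, 5↦3, 6↦9, 7↦10, 8↦6, 9↦8, 10↦5]  zeros at y ∈ ∅
  x = 8: [0↦10, 1↦4, 2↦8, 3↦0, 4↦2, 5↦3, 6↦3, 7↦2, 8↦0, 9↦8, 10↦4]  zeros at y ∈ {3, 8}
  x = 9: [0↦5, 1↦2, 2↦2, 3↦5, 4↦0, 5↦9, 6↦10, 7↦3, 8↦10, 9↦9, 10↦0]  zeros at y ∈ {4, 10}
  x = 10: [0↦5, 1↦1, 2↦4, 3↦3, 4↦9, 5↦0, 6↦9, 7↦3, 8↦4, 9↦1, 10↦5]  zeros at y ∈ {5}
Collecting zeros: affine points = {(0, 0), (3, 3), (3, 6), (4, 3), (4, 8), (8, 3), (8, 8), (9, 4), (9, 10), (10, 5)}.
Total count |C(F_11)_aff| = 10.


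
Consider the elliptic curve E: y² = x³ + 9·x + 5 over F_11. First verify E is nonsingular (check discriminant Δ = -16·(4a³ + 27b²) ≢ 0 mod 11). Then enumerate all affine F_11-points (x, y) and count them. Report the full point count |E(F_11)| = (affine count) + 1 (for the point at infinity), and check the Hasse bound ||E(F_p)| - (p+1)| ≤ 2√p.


Affine points = {(0, 4), (0, 7), (1, 2), (1, 9), (2, 3), (2, 8), (3, 2), (3, 9), (6, 0), (7, 2), (7, 9), (9, 1), (9, 10)}; affine count = 13; |E(F_11)| = 14.

Discriminant check: Δ ∝ 4a³ + 27b² = 4·9³ + 27·5² = 4·729 + 27·25 ≡ 5 (mod 11). Nonzero ⇒ E is nonsingular.
For each x ∈ F_11, compute rhs = x³ + 9·x + 5 mod 11, then count y ∈ F_11 with y² ≡ rhs.
  x = 0: rhs = 5, matching y values: 4, 7 (2 points).
  x = 1: rhs = 4, matching y values: 2, 9 (2 points).
  x = 2: rhs = 9, matching y values: 3, 8 (2 points).
  x = 3: rhs = 4, matching y values: 2, 9 (2 points).
  x = 4: rhs = 6, matching y values: none (0 points).
  x = 5: rhs = 10, matching y values: none (0 points).
  x = 6: rhs = 0, matching y values: 0 (1 points).
  x = 7: rhs = 4, matching y values: 2, 9 (2 points).
  x = 8: rhs = 6, matching y values: none (0 points).
  x = 9: rhs = 1, matching y values: 1, 10 (2 points).
  x = 10: rhs = 6, matching y values: none (0 points).
Total affine count: 13.
Full point count |E(F_11)| = 13 + 1 = 14.
Hasse bound: |14 − (11+1)| = |2| = 2 ≤ 2√11 ≈ 6.6332 ✓.


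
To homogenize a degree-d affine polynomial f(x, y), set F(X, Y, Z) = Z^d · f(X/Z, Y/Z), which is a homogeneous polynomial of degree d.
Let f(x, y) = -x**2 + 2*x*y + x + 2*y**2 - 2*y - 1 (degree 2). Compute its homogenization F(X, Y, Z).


F(X, Y, Z) = -X**2 + 2*X*Y + X*Z + 2*Y**2 - 2*Y*Z - Z**2

deg(f) = 2.
Substitute x = X/Z, y = Y/Z into f, then multiply by Z^2.
  monomial -1·x^2·y^0 ↦ -1·X^2·Y^0·Z^0.
  monomial 2·x^1·y^1 ↦ 2·X^1·Y^1·Z^0.
  monomial 1·x^1·y^0 ↦ 1·X^1·Y^0·Z^1.
  monomial 2·x^0·y^2 ↦ 2·X^0·Y^2·Z^0.
  monomial -2·x^0·y^1 ↦ -2·X^0·Y^1·Z^1.
  monomial -1·x^0·y^0 ↦ -1·X^0·Y^0·Z^2.
Collecting: F(X, Y, Z) = -X**2 + 2*X*Y + X*Z + 2*Y**2 - 2*Y*Z - Z**2.


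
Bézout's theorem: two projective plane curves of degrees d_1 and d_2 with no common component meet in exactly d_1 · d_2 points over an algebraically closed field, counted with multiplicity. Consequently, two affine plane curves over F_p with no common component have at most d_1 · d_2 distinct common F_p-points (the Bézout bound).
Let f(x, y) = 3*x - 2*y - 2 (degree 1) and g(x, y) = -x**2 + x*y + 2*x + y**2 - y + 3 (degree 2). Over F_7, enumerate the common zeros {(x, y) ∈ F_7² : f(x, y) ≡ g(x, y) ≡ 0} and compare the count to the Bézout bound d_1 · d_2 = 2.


Common zeros: {(3, 0), (4, 5)}; count = 2; Bézout bound = 2.

deg(f) = 1, deg(g) = 2, so Bézout bound = 2.
Scan x ∈ F_7. For each x, list the y ∈ F_7 with f(x, y) ≡ 0 and those with g(x, y) ≡ 0 (mod 7); the common zeros in that column are the intersection.
  x = 0: f ≡ 0 at y ∈ {6}; g ≡ 0 at y ∈ ∅; common: ∅.
  x = 1: f ≡ 0 at y ∈ {4}; g ≡ 0 at y ∈ ∅; common: ∅.
  x = 2: f ≡ 0 at y ∈ {2}; g ≡ 0 at y ∈ ∅; common: ∅.
  x = 3: f ≡ 0 at y ∈ {0}; g ≡ 0 at y ∈ {0, 5}; common: {0}.
  x = 4: f ≡ 0 at y ∈ {5}; g ≡ 0 at y ∈ {5, 6}; common: {5}.
  x = 5: f ≡ 0 at y ∈ {3}; g ≡ 0 at y ∈ {1, 2}; common: ∅.
  x = 6: f ≡ 0 at y ∈ {1}; g ≡ 0 at y ∈ {0, 2}; common: ∅.
Collecting: common zeros = {(3, 0), (4, 5)}, so the count is 2.
Comparison with the Bézout bound: 2 ≤ 2 = deg(f)·deg(g), as expected for curves with no common component (the bound is attained).


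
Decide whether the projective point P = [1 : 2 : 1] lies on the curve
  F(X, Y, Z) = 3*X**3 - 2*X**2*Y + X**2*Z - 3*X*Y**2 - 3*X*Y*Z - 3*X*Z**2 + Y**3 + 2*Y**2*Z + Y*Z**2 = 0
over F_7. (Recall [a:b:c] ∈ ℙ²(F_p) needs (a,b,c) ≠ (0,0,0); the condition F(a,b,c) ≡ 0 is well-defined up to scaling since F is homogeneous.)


F(1,2,1) ≡ 4 (mod 7); P is NOT on the curve.

Evaluate F(1, 2, 1) term-by-term (mod 7).
  3*X**3 ↦ 3·1·1·1 = 3
  -2*X**2*Y ↦ -2·1·2·1 = -4
  X**2*Z ↦ 1·1·1·1 = 1
  -3*X*Y**2 ↦ -3·1·4·1 = -12
  -3*X*Y*Z ↦ -3·1·2·1 = -6
  -3*X*Z**2 ↦ -3·1·1·1 = -3
  Y**3 ↦ 1·1·8·1 = 8
  2*Y**2*Z ↦ 2·1·4·1 = 8
  Y*Z**2 ↦ 1·1·2·1 = 2
Sum: F(1, 2, 1) = (3) + (-4) + (1) + (-12) + (-6) + (-3) + (8) + (8) + (2) = -3.
Reducing mod 7: -3 ≡ 4 (mod 7).
Since F(a, b, c) ≡ 4 ≠ 0 (mod 7), P does NOT lie on the curve.


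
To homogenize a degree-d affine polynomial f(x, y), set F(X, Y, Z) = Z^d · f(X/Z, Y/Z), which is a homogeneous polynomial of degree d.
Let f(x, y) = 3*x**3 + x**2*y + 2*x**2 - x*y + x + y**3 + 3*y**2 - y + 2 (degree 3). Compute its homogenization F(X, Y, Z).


F(X, Y, Z) = 3*X**3 + X**2*Y + 2*X**2*Z - X*Y*Z + X*Z**2 + Y**3 + 3*Y**2*Z - Y*Z**2 + 2*Z**3

deg(f) = 3.
Substitute x = X/Z, y = Y/Z into f, then multiply by Z^3.
  monomial 3·x^3·y^0 ↦ 3·X^3·Y^0·Z^0.
  monomial 1·x^2·y^1 ↦ 1·X^2·Y^1·Z^0.
  monomial 2·x^2·y^0 ↦ 2·X^2·Y^0·Z^1.
  monomial -1·x^1·y^1 ↦ -1·X^1·Y^1·Z^1.
  monomial 1·x^1·y^0 ↦ 1·X^1·Y^0·Z^2.
  monomial 1·x^0·y^3 ↦ 1·X^0·Y^3·Z^0.
  monomial 3·x^0·y^2 ↦ 3·X^0·Y^2·Z^1.
  monomial -1·x^0·y^1 ↦ -1·X^0·Y^1·Z^2.
  monomial 2·x^0·y^0 ↦ 2·X^0·Y^0·Z^3.
Collecting: F(X, Y, Z) = 3*X**3 + X**2*Y + 2*X**2*Z - X*Y*Z + X*Z**2 + Y**3 + 3*Y**2*Z - Y*Z**2 + 2*Z**3.


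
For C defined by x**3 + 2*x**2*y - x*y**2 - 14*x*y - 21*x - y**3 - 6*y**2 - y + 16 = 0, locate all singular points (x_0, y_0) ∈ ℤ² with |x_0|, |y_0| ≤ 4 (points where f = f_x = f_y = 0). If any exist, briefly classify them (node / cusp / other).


Singular points: {(2, -3)}; classification: cusp.

Compute partial derivatives:
  f_x = 3*x**2 + 4*x*y - y**2 - 14*y - 21.
  f_y = 2*x**2 - 2*x*y - 14*x - 3*y**2 - 12*y - 1.
Scan x_0 ∈ {−4, ..., 4}. For each x_0, f_y(x_0, y) is a polynomial in y; find its integer roots y ∈ {−4, ..., 4}, then test f_x and f at those candidates.
  x = -4: f_y(-4, y) = -3*y**2 - 4*y + 87; no integer root y with |y| ≤ 4.
  x = -3: f_y(-3, y) = -3*y**2 - 6*y + 59; no integer root y with |y| ≤ 4.
  x = -2: f_y(-2, y) = -3*y**2 - 8*y + 35; no integer root y with |y| ≤ 4.
  x = -1: f_y(-1, y) = -3*y**2 - 10*y + 15; no integer root y with |y| ≤ 4.
  x = 0: f_y(0, y) = -3*y**2 - 12*y - 1; no integer root y with |y| ≤ 4.
  x = 1: f_y(1, y) = -3*y**2 - 14*y - 13; no integer root y with |y| ≤ 4.
  x = 2: f_y(2, y) = -3*y**2 - 16*y - 21; vanishes at y ∈ {-3}. (2, -3): f_x = 0, f = 0 — SINGULAR.
  x = 3: f_y(3, y) = -3*y**2 - 18*y - 25; no integer root y with |y| ≤ 4.
  x = 4: f_y(4, y) = -3*y**2 - 20*y - 25; no integer root y with |y| ≤ 4.
Only singular point on the grid: (2, -3).
Classify: substitute x = 2 + u, y = -3 + v and expand: f = u**3 + 2*u**2*v - u*v**2 - v**3 + v**2.
No constant or linear terms (consistent with a singular point). Quadratic part: v**2. Cubic part: u**3 + 2*u**2*v - u*v**2 - v**3.
The quadratic part v**2 is a perfect square, so there is a single (double) tangent line v = 0, i.e. y = -3. Restricting the cubic part to that line (v = 0) leaves u**3 ≠ 0, so f is not divisible by v and the branch is v² ≈ -u**3 to lowest order — this is a cusp.
Classification: cusp.


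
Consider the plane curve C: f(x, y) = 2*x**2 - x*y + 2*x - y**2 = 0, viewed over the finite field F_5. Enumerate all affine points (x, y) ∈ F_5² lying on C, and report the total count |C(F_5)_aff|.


Affine F_5-points: {(0, 0), (3, 1), (4, 0), (4, 1)}; count = 4.

For each of the 25 pairs (x, y) ∈ F_5², evaluate f(x, y) mod 5. Record the zeros.
  x = 0: [0↦0, 1↦4, 2↦1, 3↦1, 4↦4]  zeros at y ∈ {0}
  x = 1: [0↦4, 1↦2, 2↦3, 3↦2, 4↦4]  zeros at y ∈ ∅
  x = 2: [0↦2, 1↦4, 2↦4, 3↦2, 4↦3]  zeros at y ∈ ∅
  x = 3: [0↦4, 1↦0, 2↦4, 3↦1, 4↦1]  zeros at y ∈ {1}
  x = 4: [0↦0, 1↦0, 2↦3, 3↦4, 4↦3]  zeros at y ∈ {0, 1}
Collecting zeros: affine points = {(0, 0), (3, 1), (4, 0), (4, 1)}.
Total count |C(F_5)_aff| = 4.


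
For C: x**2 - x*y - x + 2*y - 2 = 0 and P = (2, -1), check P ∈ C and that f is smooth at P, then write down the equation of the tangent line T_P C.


Tangent line at P: 4*x - 8 = 0.

Step 1: f(2, -1) = 0, so P lies on C.
Step 2: partial derivatives
  f_x(x, y) = 2*x - y - 1, f_y(x, y) = 2 - x.
  f_x(P) = 4, f_y(P) = 0 (gradient nonzero, so P is smooth).
Step 3: tangent line at P: 4·(x − 2) + 0·(y − -1) = 0.
Expanding: 4*x - 8 = 0.


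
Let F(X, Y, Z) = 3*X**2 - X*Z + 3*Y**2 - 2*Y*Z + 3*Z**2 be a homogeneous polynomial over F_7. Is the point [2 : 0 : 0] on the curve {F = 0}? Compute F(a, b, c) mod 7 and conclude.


F(2,0,0) ≡ 5 (mod 7); P is NOT on the curve.

Evaluate F(2, 0, 0) term-by-term (mod 7).
  3*X**2 ↦ 3·4·1·1 = 12
  -X*Z ↦ -1·2·1·0 = 0
  3*Y**2 ↦ 3·1·0·1 = 0
  -2*Y*Z ↦ -2·1·0·0 = 0
  3*Z**2 ↦ 3·1·1·0 = 0
Sum: F(2, 0, 0) = (12) + (0) + (0) + (0) + (0) = 12.
Reducing mod 7: 12 ≡ 5 (mod 7).
Since F(a, b, c) ≡ 5 ≠ 0 (mod 7), P does NOT lie on the curve.


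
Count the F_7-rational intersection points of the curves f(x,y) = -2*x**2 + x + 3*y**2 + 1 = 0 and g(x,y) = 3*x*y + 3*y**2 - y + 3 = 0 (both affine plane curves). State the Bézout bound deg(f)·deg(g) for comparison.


Common zeros: {(4, 3)}; count = 1; Bézout bound = 4.

deg(f) = 2, deg(g) = 2, so Bézout bound = 4.
Scan x ∈ F_7. For each x, list the y ∈ F_7 with f(x, y) ≡ 0 and those with g(x, y) ≡ 0 (mod 7); the common zeros in that column are the intersection.
  x = 0: f ≡ 0 at y ∈ {3, 4}; g ≡ 0 at y ∈ {6}; common: ∅.
  x = 1: f ≡ 0 at y ∈ {0}; g ≡ 0 at y ∈ ∅; common: ∅.
  x = 2: f ≡ 0 at y ∈ {2, 5}; g ≡ 0 at y ∈ ∅; common: ∅.
  x = 3: f ≡ 0 at y ∈ {0}; g ≡ 0 at y ∈ {1}; common: ∅.
  x = 4: f ≡ 0 at y ∈ {3, 4}; g ≡ 0 at y ∈ {3, 5}; common: {3}.
  x = 5: f ≡ 0 at y ∈ ∅; g ≡ 0 at y ∈ ∅; common: ∅.
  x = 6: f ≡ 0 at y ∈ ∅; g ≡ 0 at y ∈ {2, 4}; common: ∅.
Collecting: common zeros = {(4, 3)}, so the count is 1.
Comparison with the Bézout bound: 1 ≤ 4 = deg(f)·deg(g), as expected for curves with no common component (the affine F_7-count falls short of the bound because intersections may lie at infinity, over extension fields, or carry multiplicity).


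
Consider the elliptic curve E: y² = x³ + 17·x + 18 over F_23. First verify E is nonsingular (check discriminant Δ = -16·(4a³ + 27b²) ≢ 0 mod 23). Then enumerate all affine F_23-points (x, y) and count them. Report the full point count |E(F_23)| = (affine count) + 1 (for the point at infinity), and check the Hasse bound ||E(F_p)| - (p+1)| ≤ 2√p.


Affine points = {(0, 8), (0, 15), (1, 6), (1, 17), (3, 2), (3, 21), (4, 9), (4, 14), (9, 7), (9, 16), (11, 8), (11, 15), (12, 8), (12, 15), (16, 4), (16, 19), (19, 1), (19, 22), (20, 3), (20, 20), (22, 0)}; affine count = 21; |E(F_23)| = 22.

Discriminant check: Δ ∝ 4a³ + 27b² = 4·17³ + 27·18² = 4·4913 + 27·324 ≡ 18 (mod 23). Nonzero ⇒ E is nonsingular.
For each x ∈ F_23, compute rhs = x³ + 17·x + 18 mod 23, then count y ∈ F_23 with y² ≡ rhs.
  x = 0: rhs = 18, matching y values: 8, 15 (2 points).
  x = 1: rhs = 13, matching y values: 6, 17 (2 points).
  x = 2: rhs = 14, matching y values: none (0 points).
  x = 3: rhs = 4, matching y values: 2, 21 (2 points).
  x = 4: rhs = 12, matching y values: 9, 14 (2 points).
  x = 5: rhs = 21, matching y values: none (0 points).
  x = 6: rhs = 14, matching y values: none (0 points).
  x = 7: rhs = 20, matching y values: none (0 points).
  x = 8: rhs = 22, matching y values: none (0 points).
  x = 9: rhs = 3, matching y values: 7, 16 (2 points).
  x = 10: rhs = 15, matching y values: none (0 points).
  x = 11: rhs = 18, matching y values: 8, 15 (2 points).
  x = 12: rhs = 18, matching y values: 8, 15 (2 points).
  x = 13: rhs = 21, matching y values: none (0 points).
  x = 14: rhs = 10, matching y values: none (0 points).
  x = 15: rhs = 14, matching y values: none (0 points).
  x = 16: rhs = 16, matching y values: 4, 19 (2 points).
  x = 17: rhs = 22, matching y values: none (0 points).
  x = 18: rhs = 15, matching y values: none (0 points).
  x = 19: rhs = 1, matching y values: 1, 22 (2 points).
  x = 20: rhs = 9, matching y values: 3, 20 (2 points).
  x = 21: rhs = 22, matching y values: none (0 points).
  x = 22: rhs = 0, matching y values: 0 (1 points).
Total affine count: 21.
Full point count |E(F_23)| = 21 + 1 = 22.
Hasse bound: |22 − (23+1)| = |-2| = 2 ≤ 2√23 ≈ 9.5917 ✓.


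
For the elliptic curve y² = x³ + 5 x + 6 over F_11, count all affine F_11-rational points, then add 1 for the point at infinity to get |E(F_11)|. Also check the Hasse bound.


Affine points = {(1, 1), (1, 10), (3, 2), (3, 9), (10, 0)}; affine count = 5; |E(F_11)| = 6.

Discriminant check: Δ ∝ 4a³ + 27b² = 4·5³ + 27·6² = 4·125 + 27·36 ≡ 9 (mod 11). Nonzero ⇒ E is nonsingular.
For each x ∈ F_11, compute rhs = x³ + 5·x + 6 mod 11, then count y ∈ F_11 with y² ≡ rhs.
  x = 0: rhs = 6, matching y values: none (0 points).
  x = 1: rhs = 1, matching y values: 1, 10 (2 points).
  x = 2: rhs = 2, matching y values: none (0 points).
  x = 3: rhs = 4, matching y values: 2, 9 (2 points).
  x = 4: rhs = 2, matching y values: none (0 points).
  x = 5: rhs = 2, matching y values: none (0 points).
  x = 6: rhs = 10, matching y values: none (0 points).
  x = 7: rhs = 10, matching y values: none (0 points).
  x = 8: rhs = 8, matching y values: none (0 points).
  x = 9: rhs = 10, matching y values: none (0 points).
  x = 10: rhs = 0, matching y values: 0 (1 points).
Total affine count: 5.
Full point count |E(F_11)| = 5 + 1 = 6.
Hasse bound: |6 − (11+1)| = |-6| = 6 ≤ 2√11 ≈ 6.6332 ✓.


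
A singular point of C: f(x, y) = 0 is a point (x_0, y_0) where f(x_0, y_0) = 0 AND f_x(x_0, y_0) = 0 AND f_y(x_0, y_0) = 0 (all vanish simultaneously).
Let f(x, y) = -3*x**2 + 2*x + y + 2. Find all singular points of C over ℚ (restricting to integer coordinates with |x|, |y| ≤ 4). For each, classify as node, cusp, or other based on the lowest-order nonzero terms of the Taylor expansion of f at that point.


No singular points in the scanned grid; C is smooth there.

Compute partial derivatives:
  f_x = 2 - 6*x.
  f_y = 1.
f_y = 1 is a nonzero constant, so f_y never vanishes: no point (x, y) can satisfy f = f_x = f_y = 0. In particular no (x, y) ∈ {−4, ..., 4}² is singular; the curve is smooth.


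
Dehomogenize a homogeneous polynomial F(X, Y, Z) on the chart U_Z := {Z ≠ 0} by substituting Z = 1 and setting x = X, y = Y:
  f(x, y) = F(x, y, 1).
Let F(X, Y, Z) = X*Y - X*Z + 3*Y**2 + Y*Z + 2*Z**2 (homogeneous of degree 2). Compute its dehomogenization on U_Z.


f(x, y) = x*y - x + 3*y**2 + y + 2

On U_Z we set Z = 1. Each monomial c·X^i·Y^j·Z^k in F becomes c·x^i·y^j·1^k = c·x^i·y^j.
Substituting Z = 1: F(X, Y, 1) = x*y - x + 3*y**2 + y + 2.
Note: deg(f) ≤ deg(F) = 2; strict inequality happens when F is divisible by Z (lost terms).


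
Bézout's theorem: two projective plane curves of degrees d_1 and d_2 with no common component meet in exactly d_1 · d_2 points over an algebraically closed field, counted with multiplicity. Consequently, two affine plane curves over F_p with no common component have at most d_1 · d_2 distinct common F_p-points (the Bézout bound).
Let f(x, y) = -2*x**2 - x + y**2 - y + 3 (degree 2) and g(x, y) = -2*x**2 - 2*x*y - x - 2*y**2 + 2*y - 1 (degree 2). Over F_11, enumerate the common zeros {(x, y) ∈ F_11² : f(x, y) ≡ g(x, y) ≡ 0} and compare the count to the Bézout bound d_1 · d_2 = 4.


Common zeros: {(5, 6)}; count = 1; Bézout bound = 4.

deg(f) = 2, deg(g) = 2, so Bézout bound = 4.
Scan x ∈ F_11. For each x, list the y ∈ F_11 with f(x, y) ≡ 0 and those with g(x, y) ≡ 0 (mod 11); the common zeros in that column are the intersection.
  x = 0: f ≡ 0 at y ∈ {6}; g ≡ 0 at y ∈ ∅; common: ∅.
  x = 1: f ≡ 0 at y ∈ {0, 1}; g ≡ 0 at y ∈ {3, 8}; common: ∅.
  x = 2: f ≡ 0 at y ∈ ∅; g ≡ 0 at y ∈ {0, 10}; common: ∅.
  x = 3: f ≡ 0 at y ∈ ∅; g ≡ 0 at y ∈ {0, 9}; common: ∅.
  x = 4: f ≡ 0 at y ∈ {0, 1}; g ≡ 0 at y ∈ {9, 10}; common: ∅.
  x = 5: f ≡ 0 at y ∈ {6}; g ≡ 0 at y ∈ {1, 6}; common: {6}.
  x = 6: f ≡ 0 at y ∈ {5, 7}; g ≡ 0 at y ∈ ∅; common: ∅.
  x = 7: f ≡ 0 at y ∈ ∅; g ≡ 0 at y ∈ {8}; common: ∅.
  x = 8: f ≡ 0 at y ∈ {4, 8}; g ≡ 0 at y ∈ ∅; common: ∅.
  x = 9: f ≡ 0 at y ∈ ∅; g ≡ 0 at y ∈ ∅; common: ∅.
  x = 10: f ≡ 0 at y ∈ {5, 7}; g ≡ 0 at y ∈ {1}; common: ∅.
Collecting: common zeros = {(5, 6)}, so the count is 1.
Comparison with the Bézout bound: 1 ≤ 4 = deg(f)·deg(g), as expected for curves with no common component (the affine F_11-count falls short of the bound because intersections may lie at infinity, over extension fields, or carry multiplicity).


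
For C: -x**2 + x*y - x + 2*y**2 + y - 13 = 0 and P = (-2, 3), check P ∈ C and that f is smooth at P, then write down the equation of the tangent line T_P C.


Tangent line at P: 6*x + 11*y - 21 = 0.

Step 1: f(-2, 3) = 0, so P lies on C.
Step 2: partial derivatives
  f_x(x, y) = -2*x + y - 1, f_y(x, y) = x + 4*y + 1.
  f_x(P) = 6, f_y(P) = 11 (gradient nonzero, so P is smooth).
Step 3: tangent line at P: 6·(x − -2) + 11·(y − 3) = 0.
Expanding: 6*x + 11*y - 21 = 0.


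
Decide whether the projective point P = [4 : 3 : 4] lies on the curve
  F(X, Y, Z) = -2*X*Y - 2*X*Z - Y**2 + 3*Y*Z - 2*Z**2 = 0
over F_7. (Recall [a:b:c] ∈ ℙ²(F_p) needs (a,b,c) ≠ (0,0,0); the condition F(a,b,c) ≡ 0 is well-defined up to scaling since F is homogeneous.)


F(4,3,4) ≡ 2 (mod 7); P is NOT on the curve.

Evaluate F(4, 3, 4) term-by-term (mod 7).
  -2*X*Y ↦ -2·4·3·1 = -24
  -2*X*Z ↦ -2·4·1·4 = -32
  -Y**2 ↦ -1·1·9·1 = -9
  3*Y*Z ↦ 3·1·3·4 = 36
  -2*Z**2 ↦ -2·1·1·16 = -32
Sum: F(4, 3, 4) = (-24) + (-32) + (-9) + (36) + (-32) = -61.
Reducing mod 7: -61 ≡ 2 (mod 7).
Since F(a, b, c) ≡ 2 ≠ 0 (mod 7), P does NOT lie on the curve.


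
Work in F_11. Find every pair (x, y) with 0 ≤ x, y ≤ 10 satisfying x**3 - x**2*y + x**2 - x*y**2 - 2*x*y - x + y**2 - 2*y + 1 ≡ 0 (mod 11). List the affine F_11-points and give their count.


Affine F_11-points: {(0, 1), (1, 7), (2, 0), (2, 1), (3, 4), (4, 0), (4, 6), (5, 4), (5, 6), (6, 4), (6, 8), (7, 6), (7, 7), (9, 1), (9, 7)}; count = 15.

For each of the 121 pairs (x, y) ∈ F_11², evaluate f(x, y) mod 11. Record the zeros.
  x = 0: [0↦1, 1↦0, 2↦1, 3↦4, 4↦9, 5↦5, 6↦3, 7↦3, 8↦5, 9↦9, 10↦4]  zeros at y ∈ {1}
  x = 1: [0↦2, 1↦8, 2↦3, 3↦9, 4↦4, 5↦10, 6↦5, 7↦0, 8↦6, 9↦1, 10↦7]  zeros at y ∈ {7}
  x = 2: [0↦0, 1↦0, 2↦9, 3↦5, 4↦10, 5↦2, 6↦3, 7↦2, 8↦10, 9↦5, 10↦9]  zeros at y ∈ {0, 1}
  x = 3: [0↦1, 1↦4, 2↦3, 3↦9, 4↦0, 5↦9, 6↦3, 7↦4, 8↦1, 9↦5, 10↦5]  zeros at y ∈ {4}
  x = 4: [0↦0, 1↦4, 2↦2, 3↦5, 4↦2, 5↦4, 6↦0, 7↦1, 8↦7, 9↦7, 10↦1]  zeros at y ∈ {0, 6}
  x = 5: [0↦3, 1↦6, 2↦1, 3↦10, 4↦0, 5↦4, 6↦0, 7↦10, 8↦1, 9↦6, 10↦3]  zeros at y ∈ {4, 6}
  x = 6: [0↦5, 1↦5, 2↦6, 3↦8, 4↦0, 5↦4, 6↦9, 7↦4, 8↦0, 9↦8, 10↦6]  zeros at y ∈ {4, 8}
  x = 7: [0↦1, 1↦7, 2↦1, 3↦5, 4↦8, 5↦10, 6↦0, 7↦0, 8↦10, 9↦8, 10↦5]  zeros at y ∈ {6, 7}
  x = 8: [0↦8, 1↦7, 2↦3, 3↦7, 4↦8, 5↦6, 6↦1, 7↦4, 8↦4, 9↦1, 10↦6]  zeros at y ∈ ∅
  x = 9: [0↦10, 1↦0, 2↦7, 3↦9, 4↦6, 5↦9, 6↦7, 7↦0, 8↦10, 9↦4, 10↦4]  zeros at y ∈ {1, 7}
  x = 10: [0↦2, 1↦3, 2↦8, 3↦6, 4↦8, 5↦3, 6↦2, 7↦5, 8↦1, 9↦1, 10↦5]  zeros at y ∈ ∅
Collecting zeros: affine points = {(0, 1), (1, 7), (2, 0), (2, 1), (3, 4), (4, 0), (4, 6), (5, 4), (5, 6), (6, 4), (6, 8), (7, 6), (7, 7), (9, 1), (9, 7)}.
Total count |C(F_11)_aff| = 15.


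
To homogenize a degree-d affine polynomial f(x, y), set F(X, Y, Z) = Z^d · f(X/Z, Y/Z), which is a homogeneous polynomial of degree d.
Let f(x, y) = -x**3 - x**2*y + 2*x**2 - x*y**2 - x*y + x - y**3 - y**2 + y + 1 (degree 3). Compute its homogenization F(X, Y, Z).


F(X, Y, Z) = -X**3 - X**2*Y + 2*X**2*Z - X*Y**2 - X*Y*Z + X*Z**2 - Y**3 - Y**2*Z + Y*Z**2 + Z**3

deg(f) = 3.
Substitute x = X/Z, y = Y/Z into f, then multiply by Z^3.
  monomial -1·x^3·y^0 ↦ -1·X^3·Y^0·Z^0.
  monomial -1·x^2·y^1 ↦ -1·X^2·Y^1·Z^0.
  monomial 2·x^2·y^0 ↦ 2·X^2·Y^0·Z^1.
  monomial -1·x^1·y^2 ↦ -1·X^1·Y^2·Z^0.
  monomial -1·x^1·y^1 ↦ -1·X^1·Y^1·Z^1.
  monomial 1·x^1·y^0 ↦ 1·X^1·Y^0·Z^2.
  monomial -1·x^0·y^3 ↦ -1·X^0·Y^3·Z^0.
  monomial -1·x^0·y^2 ↦ -1·X^0·Y^2·Z^1.
  monomial 1·x^0·y^1 ↦ 1·X^0·Y^1·Z^2.
  monomial 1·x^0·y^0 ↦ 1·X^0·Y^0·Z^3.
Collecting: F(X, Y, Z) = -X**3 - X**2*Y + 2*X**2*Z - X*Y**2 - X*Y*Z + X*Z**2 - Y**3 - Y**2*Z + Y*Z**2 + Z**3.


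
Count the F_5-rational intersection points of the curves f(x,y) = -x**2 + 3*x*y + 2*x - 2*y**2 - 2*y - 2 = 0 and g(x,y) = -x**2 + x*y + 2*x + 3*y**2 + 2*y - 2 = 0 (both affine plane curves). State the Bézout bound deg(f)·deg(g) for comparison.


Common zeros: {(2, 1), (3, 0), (4, 0)}; count = 3; Bézout bound = 4.

deg(f) = 2, deg(g) = 2, so Bézout bound = 4.
Scan x ∈ F_5. For each x, list the y ∈ F_5 with f(x, y) ≡ 0 and those with g(x, y) ≡ 0 (mod 5); the common zeros in that column are the intersection.
  x = 0: f ≡ 0 at y ∈ ∅; g ≡ 0 at y ∈ ∅; common: ∅.
  x = 1: f ≡ 0 at y ∈ ∅; g ≡ 0 at y ∈ {1, 3}; common: ∅.
  x = 2: f ≡ 0 at y ∈ {1}; g ≡ 0 at y ∈ {1}; common: {1}.
  x = 3: f ≡ 0 at y ∈ {0, 1}; g ≡ 0 at y ∈ {0}; common: {0}.
  x = 4: f ≡ 0 at y ∈ {0}; g ≡ 0 at y ∈ {0, 3}; common: {0}.
Collecting: common zeros = {(2, 1), (3, 0), (4, 0)}, so the count is 3.
Comparison with the Bézout bound: 3 ≤ 4 = deg(f)·deg(g), as expected for curves with no common component (the affine F_5-count falls short of the bound because intersections may lie at infinity, over extension fields, or carry multiplicity).


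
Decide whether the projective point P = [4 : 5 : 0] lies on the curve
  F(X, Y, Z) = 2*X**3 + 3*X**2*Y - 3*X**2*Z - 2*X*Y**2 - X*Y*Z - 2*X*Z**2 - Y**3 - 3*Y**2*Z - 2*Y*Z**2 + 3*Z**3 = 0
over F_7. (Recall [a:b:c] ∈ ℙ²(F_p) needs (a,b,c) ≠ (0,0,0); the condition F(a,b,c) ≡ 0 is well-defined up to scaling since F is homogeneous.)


F(4,5,0) ≡ 1 (mod 7); P is NOT on the curve.

Evaluate F(4, 5, 0) term-by-term (mod 7).
  2*X**3 ↦ 2·64·1·1 = 128
  3*X**2*Y ↦ 3·16·5·1 = 240
  -3*X**2*Z ↦ -3·16·1·0 = 0
  -2*X*Y**2 ↦ -2·4·25·1 = -200
  -X*Y*Z ↦ -1·4·5·0 = 0
  -2*X*Z**2 ↦ -2·4·1·0 = 0
  -Y**3 ↦ -1·1·125·1 = -125
  -3*Y**2*Z ↦ -3·1·25·0 = 0
  -2*Y*Z**2 ↦ -2·1·5·0 = 0
  3*Z**3 ↦ 3·1·1·0 = 0
Sum: F(4, 5, 0) = (128) + (240) + (0) + (-200) + (0) + (0) + (-125) + (0) + (0) + (0) = 43.
Reducing mod 7: 43 ≡ 1 (mod 7).
Since F(a, b, c) ≡ 1 ≠ 0 (mod 7), P does NOT lie on the curve.


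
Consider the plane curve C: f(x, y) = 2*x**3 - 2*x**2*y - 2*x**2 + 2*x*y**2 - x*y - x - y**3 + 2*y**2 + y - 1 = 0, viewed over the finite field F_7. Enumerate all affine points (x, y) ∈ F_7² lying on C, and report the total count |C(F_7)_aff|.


Affine F_7-points: {(0, 3), (2, 6), (3, 5), (4, 0), (4, 3), (5, 2)}; count = 6.

For each of the 49 pairs (x, y) ∈ F_7², evaluate f(x, y) mod 7. Record the zeros.
  x = 0: [0↦6, 1↦1, 2↦1, 3↦0, 4↦6, 5↦6, 6↦1]  zeros at y ∈ {3}
  x = 1: [0↦5, 1↦6, 2↦2, 3↦1, 4↦4, 5↦5, 6↦5]  zeros at y ∈ ∅
  x = 2: [0↦5, 1↦1, 2↦3, 3↦5, 4↦1, 5↦6, 6↦0]  zeros at y ∈ {6}
  x = 3: [0↦4, 1↦5, 2↦2, 3↦3, 4↦2, 5↦0, 6↦5]  zeros at y ∈ {5}
  x = 4: [0↦0, 1↦2, 2↦4, 3↦0, 4↦5, 5↦6, 6↦4]  zeros at y ∈ {0, 3}
  x = 5: [0↦5, 1↦4, 2↦0, 3↦1, 4↦1, 5↦1, 6↦2]  zeros at y ∈ {2}
  x = 6: [0↦3, 1↦2, 2↦2, 3↦4, 4↦2, 5↦4, 6↦4]  zeros at y ∈ ∅
Collecting zeros: affine points = {(0, 3), (2, 6), (3, 5), (4, 0), (4, 3), (5, 2)}.
Total count |C(F_7)_aff| = 6.


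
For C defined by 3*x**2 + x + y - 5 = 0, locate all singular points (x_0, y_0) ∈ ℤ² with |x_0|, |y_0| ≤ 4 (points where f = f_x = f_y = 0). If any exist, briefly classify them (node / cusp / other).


No singular points in the scanned grid; C is smooth there.

Compute partial derivatives:
  f_x = 6*x + 1.
  f_y = 1.
f_y = 1 is a nonzero constant, so f_y never vanishes: no point (x, y) can satisfy f = f_x = f_y = 0. In particular no (x, y) ∈ {−4, ..., 4}² is singular; the curve is smooth.


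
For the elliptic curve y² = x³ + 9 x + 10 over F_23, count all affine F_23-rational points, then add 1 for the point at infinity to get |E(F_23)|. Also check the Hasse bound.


Affine points = {(2, 6), (2, 17), (3, 8), (3, 15), (4, 8), (4, 15), (6, 2), (6, 21), (7, 5), (7, 18), (12, 11), (12, 12), (13, 1), (13, 22), (15, 1), (15, 22), (16, 8), (16, 15), (17, 4), (17, 19), (18, 1), (18, 22), (19, 5), (19, 18), (20, 5), (20, 18), (22, 0)}; affine count = 27; |E(F_23)| = 28.

Discriminant check: Δ ∝ 4a³ + 27b² = 4·9³ + 27·10² = 4·729 + 27·100 ≡ 4 (mod 23). Nonzero ⇒ E is nonsingular.
For each x ∈ F_23, compute rhs = x³ + 9·x + 10 mod 23, then count y ∈ F_23 with y² ≡ rhs.
  x = 0: rhs = 10, matching y values: none (0 points).
  x = 1: rhs = 20, matching y values: none (0 points).
  x = 2: rhs = 13, matching y values: 6, 17 (2 points).
  x = 3: rhs = 18, matching y values: 8, 15 (2 points).
  x = 4: rhs = 18, matching y values: 8, 15 (2 points).
  x = 5: rhs = 19, matching y values: none (0 points).
  x = 6: rhs = 4, matching y values: 2, 21 (2 points).
  x = 7: rhs = 2, matching y values: 5, 18 (2 points).
  x = 8: rhs = 19, matching y values: none (0 points).
  x = 9: rhs = 15, matching y values: none (0 points).
  x = 10: rhs = 19, matching y values: none (0 points).
  x = 11: rhs = 14, matching y values: none (0 points).
  x = 12: rhs = 6, matching y values: 11, 12 (2 points).
  x = 13: rhs = 1, matching y values: 1, 22 (2 points).
  x = 14: rhs = 5, matching y values: none (0 points).
  x = 15: rhs = 1, matching y values: 1, 22 (2 points).
  x = 16: rhs = 18, matching y values: 8, 15 (2 points).
  x = 17: rhs = 16, matching y values: 4, 19 (2 points).
  x = 18: rhs = 1, matching y values: 1, 22 (2 points).
  x = 19: rhs = 2, matching y values: 5, 18 (2 points).
  x = 20: rhs = 2, matching y values: 5, 18 (2 points).
  x = 21: rhs = 7, matching y values: none (0 points).
  x = 22: rhs = 0, matching y values: 0 (1 points).
Total affine count: 27.
Full point count |E(F_23)| = 27 + 1 = 28.
Hasse bound: |28 − (23+1)| = |4| = 4 ≤ 2√23 ≈ 9.5917 ✓.


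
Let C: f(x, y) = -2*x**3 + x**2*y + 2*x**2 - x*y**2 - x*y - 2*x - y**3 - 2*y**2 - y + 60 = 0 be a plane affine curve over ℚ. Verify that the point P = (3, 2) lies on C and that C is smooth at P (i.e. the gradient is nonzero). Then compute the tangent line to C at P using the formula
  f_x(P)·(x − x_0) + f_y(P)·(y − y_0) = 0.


Tangent line at P: -38*x - 27*y + 168 = 0.

Step 1: f(3, 2) = 0, so P lies on C.
Step 2: partial derivatives
  f_x(x, y) = -6*x**2 + 2*x*y + 4*x - y**2 - y - 2, f_y(x, y) = x**2 - 2*x*y - x - 3*y**2 - 4*y - 1.
  f_x(P) = -38, f_y(P) = -27 (gradient nonzero, so P is smooth).
Step 3: tangent line at P: -38·(x − 3) + -27·(y − 2) = 0.
Expanding: -38*x - 27*y + 168 = 0.


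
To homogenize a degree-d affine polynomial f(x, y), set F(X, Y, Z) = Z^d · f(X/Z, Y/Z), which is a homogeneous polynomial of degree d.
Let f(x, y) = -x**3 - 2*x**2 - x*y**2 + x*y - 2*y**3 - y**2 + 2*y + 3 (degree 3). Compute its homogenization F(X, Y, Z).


F(X, Y, Z) = -X**3 - 2*X**2*Z - X*Y**2 + X*Y*Z - 2*Y**3 - Y**2*Z + 2*Y*Z**2 + 3*Z**3

deg(f) = 3.
Substitute x = X/Z, y = Y/Z into f, then multiply by Z^3.
  monomial -1·x^3·y^0 ↦ -1·X^3·Y^0·Z^0.
  monomial -2·x^2·y^0 ↦ -2·X^2·Y^0·Z^1.
  monomial -1·x^1·y^2 ↦ -1·X^1·Y^2·Z^0.
  monomial 1·x^1·y^1 ↦ 1·X^1·Y^1·Z^1.
  monomial -2·x^0·y^3 ↦ -2·X^0·Y^3·Z^0.
  monomial -1·x^0·y^2 ↦ -1·X^0·Y^2·Z^1.
  monomial 2·x^0·y^1 ↦ 2·X^0·Y^1·Z^2.
  monomial 3·x^0·y^0 ↦ 3·X^0·Y^0·Z^3.
Collecting: F(X, Y, Z) = -X**3 - 2*X**2*Z - X*Y**2 + X*Y*Z - 2*Y**3 - Y**2*Z + 2*Y*Z**2 + 3*Z**3.


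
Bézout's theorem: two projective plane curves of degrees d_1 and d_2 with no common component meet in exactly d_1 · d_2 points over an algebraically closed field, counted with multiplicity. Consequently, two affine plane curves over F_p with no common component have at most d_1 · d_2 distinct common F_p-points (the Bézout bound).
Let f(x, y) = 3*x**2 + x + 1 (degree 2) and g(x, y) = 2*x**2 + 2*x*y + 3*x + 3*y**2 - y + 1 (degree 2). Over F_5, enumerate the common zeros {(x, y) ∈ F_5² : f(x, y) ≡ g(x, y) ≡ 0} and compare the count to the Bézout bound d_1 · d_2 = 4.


Common zeros: {(1, 1), (1, 2), (2, 0), (2, 4)}; count = 4; Bézout bound = 4.

deg(f) = 2, deg(g) = 2, so Bézout bound = 4.
Scan x ∈ F_5. For each x, list the y ∈ F_5 with f(x, y) ≡ 0 and those with g(x, y) ≡ 0 (mod 5); the common zeros in that column are the intersection.
  x = 0: f ≡ 0 at y ∈ ∅; g ≡ 0 at y ∈ {3, 4}; common: ∅.
  x = 1: f ≡ 0 at y ∈ {0, 1, 2, 3, 4}; g ≡ 0 at y ∈ {1, 2}; common: {1, 2}.
  x = 2: f ≡ 0 at y ∈ {0, 1, 2, 3, 4}; g ≡ 0 at y ∈ {0, 4}; common: {0, 4}.
  x = 3: f ≡ 0 at y ∈ ∅; g ≡ 0 at y ∈ {2, 3}; common: ∅.
  x = 4: f ≡ 0 at y ∈ ∅; g ≡ 0 at y ∈ {0, 1}; common: ∅.
Collecting: common zeros = {(1, 1), (1, 2), (2, 0), (2, 4)}, so the count is 4.
Comparison with the Bézout bound: 4 ≤ 4 = deg(f)·deg(g), as expected for curves with no common component (the bound is attained).
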